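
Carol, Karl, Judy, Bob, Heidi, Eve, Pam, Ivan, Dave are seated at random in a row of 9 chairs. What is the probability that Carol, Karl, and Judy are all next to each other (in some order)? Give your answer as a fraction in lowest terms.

There are 9! = 362880 arrangements.
Treat the three as one block: 7! placements × 3! orders within the block = 5040·6 = 30240.
Probability = 30240/362880 = 1/12.

1/12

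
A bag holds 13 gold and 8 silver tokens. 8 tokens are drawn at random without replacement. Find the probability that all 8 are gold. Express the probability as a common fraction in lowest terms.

143/22610

There are C(21,8) = 203490 possible selections.
Selections with all gold: C(13,8) = 1287.
Probability = 1287/203490 = 143/22610.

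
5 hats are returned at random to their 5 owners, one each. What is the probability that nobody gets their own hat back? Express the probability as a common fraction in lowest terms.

11/30

There are 5! = 120 assignments.
By inclusion-exclusion, assignments with no fixed points: C(5,0)·5! − C(5,1)·4! + C(5,2)·3! − C(5,3)·2! + C(5,4)·1! − C(5,5)·0! = 44.
Probability = 44/120 = 11/30.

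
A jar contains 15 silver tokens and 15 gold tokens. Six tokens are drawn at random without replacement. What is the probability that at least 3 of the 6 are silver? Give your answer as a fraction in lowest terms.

176/261

Total selections: C(30,6) = 593775.
Count the complement (fewer than 3 silver): C(15,0)·C(15,6) + C(15,1)·C(15,5) + C(15,2)·C(15,4) = 5005 + 45045 + 143325 = 193375.
Probability = 1 − 193375/593775 = 400400/593775 = 176/261.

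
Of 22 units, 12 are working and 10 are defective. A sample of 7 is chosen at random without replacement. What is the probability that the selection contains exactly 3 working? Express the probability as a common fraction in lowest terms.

There are C(22,7) = 170544 ways to choose 7 from 22.
Selections with exactly 3 working: choose 3 of the 12 working and 4 of the 10 defective, C(12,3)·C(10,4) = 220·210 = 46200.
Probability = 46200/170544 = 175/646.

175/646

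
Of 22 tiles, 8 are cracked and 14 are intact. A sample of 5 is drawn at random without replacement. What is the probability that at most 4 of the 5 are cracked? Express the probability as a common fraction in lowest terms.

1877/1881

Total selections: C(22,5) = 26334.
The complement is exactly 5 cracked: C(8,5)·C(14,0) = 56.
Probability = 1 − 56/26334 = 26278/26334 = 1877/1881.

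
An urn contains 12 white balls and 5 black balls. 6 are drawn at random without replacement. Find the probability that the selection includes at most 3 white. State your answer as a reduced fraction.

1271/6188

Total selections: C(17,6) = 12376.
Favorable selections (at most 3 white): C(12,1)·C(5,5) + C(12,2)·C(5,4) + C(12,3)·C(5,3) = 12 + 330 + 2200 = 2542.
Probability = 2542/12376 = 1271/6188.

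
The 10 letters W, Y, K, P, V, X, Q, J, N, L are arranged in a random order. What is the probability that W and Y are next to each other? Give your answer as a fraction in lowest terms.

1/5

There are 10! = 3628800 arrangements.
Treat W and Y as a block: 9! arrangements of the blocks × 2 orders within the block = 2·362880 = 725760.
Probability = 725760/3628800 = 1/5.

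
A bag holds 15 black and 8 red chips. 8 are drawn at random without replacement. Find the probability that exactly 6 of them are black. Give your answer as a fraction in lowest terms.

6370/22287

The sample space is all 8-subsets of the 23: C(23,8) = 490314.
Selections with exactly 6 black: choose 6 of the 15 black and 2 of the 8 red, C(15,6)·C(8,2) = 5005·28 = 140140.
Probability = 140140/490314 = 6370/22287.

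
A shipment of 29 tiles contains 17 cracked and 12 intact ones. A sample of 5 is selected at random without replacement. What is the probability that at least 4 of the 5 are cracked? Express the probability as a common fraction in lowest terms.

4964/16965

There are C(29,5) = 118755 ways to choose the 5.
Favorable selections (at least 4 cracked): C(17,4)·C(12,1) + C(17,5)·C(12,0) = 28560 + 6188 = 34748.
Probability = 34748/118755 = 4964/16965.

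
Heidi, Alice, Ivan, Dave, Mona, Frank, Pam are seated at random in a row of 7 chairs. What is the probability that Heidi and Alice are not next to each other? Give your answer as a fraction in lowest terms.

There are 7! = 5040 arrangements.
Arrangements with Heidi and Alice adjacent: 2·6! = 1440.
So not adjacent: 5040 − 1440 = 3600, probability 3600/5040 = 5/7.

5/7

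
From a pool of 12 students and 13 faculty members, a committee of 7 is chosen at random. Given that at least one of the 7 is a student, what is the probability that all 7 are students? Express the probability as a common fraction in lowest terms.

Work in counts. Selections with at least one student: C(25,7) − C(13,7) = 480700 − 1716 = 478984.
Of those, selections where all 7 are students: C(12,7) = 792.
Conditional probability = 792/478984 = 9/5443.

9/5443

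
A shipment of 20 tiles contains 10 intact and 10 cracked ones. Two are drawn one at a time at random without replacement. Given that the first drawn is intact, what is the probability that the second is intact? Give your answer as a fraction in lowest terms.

After removing one intact, 19 remain: 9 intact and 10 cracked.
So the probability the next is intact is 9/19.

9/19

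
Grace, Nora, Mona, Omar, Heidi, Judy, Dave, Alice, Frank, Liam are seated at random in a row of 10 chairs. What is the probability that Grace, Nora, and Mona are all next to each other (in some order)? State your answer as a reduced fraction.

1/15

There are 10! = 3628800 arrangements.
Treat the three as one block: 8! placements × 3! orders within the block = 40320·6 = 241920.
Probability = 241920/3628800 = 1/15.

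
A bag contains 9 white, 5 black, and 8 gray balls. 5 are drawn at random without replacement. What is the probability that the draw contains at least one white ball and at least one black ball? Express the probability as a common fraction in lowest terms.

6305/8778

There are C(22,5) = 26334 possible draws.
By inclusion-exclusion on the complements, draws missing all white or all black: C(13,5) + C(17,5) − C(8,5) = 1287 + 6188 − 56 = 7419.
So draws with at least one of each: 26334 − 7419 = 18915, probability 18915/26334 = 6305/8778.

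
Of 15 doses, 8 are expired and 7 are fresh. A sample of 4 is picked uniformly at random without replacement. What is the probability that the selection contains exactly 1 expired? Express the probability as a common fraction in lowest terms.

The sample space is all 4-subsets of the 15: C(15,4) = 1365.
Selections with exactly 1 expired: choose 1 of the 8 expired and 3 of the 7 fresh, C(8,1)·C(7,3) = 8·35 = 280.
Probability = 280/1365 = 8/39.

8/39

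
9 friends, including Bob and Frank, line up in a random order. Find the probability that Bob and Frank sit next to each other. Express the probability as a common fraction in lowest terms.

2/9

There are 9! = 362880 arrangements.
Treat Bob and Frank as a block: 8! arrangements of the blocks × 2 orders within the block = 2·40320 = 80640.
Probability = 80640/362880 = 2/9.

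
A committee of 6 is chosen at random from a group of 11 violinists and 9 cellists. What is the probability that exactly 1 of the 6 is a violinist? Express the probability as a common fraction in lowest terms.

231/6460

The sample space is all 6-subsets of the 20: C(20,6) = 38760.
Selections with exactly 1 violinist: choose 1 of the 11 violinists and 5 of the 9 cellists, C(11,1)·C(9,5) = 11·126 = 1386.
Probability = 1386/38760 = 231/6460.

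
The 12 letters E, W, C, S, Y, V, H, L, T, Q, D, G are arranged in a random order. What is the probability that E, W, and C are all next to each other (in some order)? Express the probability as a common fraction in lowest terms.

1/22

There are 12! = 479001600 arrangements.
Treat the three as one block: 10! placements × 3! orders within the block = 3628800·6 = 21772800.
Probability = 21772800/479001600 = 1/22.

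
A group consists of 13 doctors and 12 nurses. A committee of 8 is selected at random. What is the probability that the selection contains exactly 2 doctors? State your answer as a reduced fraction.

Total number of selections: C(25,8) = 1081575.
Selections with exactly 2 doctors: choose 2 of the 13 doctors and 6 of the 12 nurses, C(13,2)·C(12,6) = 78·924 = 72072.
Probability = 72072/1081575 = 728/10925.

728/10925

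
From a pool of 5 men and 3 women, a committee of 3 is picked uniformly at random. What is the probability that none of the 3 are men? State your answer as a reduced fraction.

1/56

There are C(8,3) = 56 possible selections.
Selections with no men (all women): C(3,3) = 1.
Probability = 1/56.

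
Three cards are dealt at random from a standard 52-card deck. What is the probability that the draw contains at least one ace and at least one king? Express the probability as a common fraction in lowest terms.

There are C(52,3) = 22100 possible draws.
By inclusion-exclusion on the complements, draws missing all aces or all kings: C(48,3) + C(48,3) − C(44,3) = 17296 + 17296 − 13244 = 21348.
So draws with at least one of each: 22100 − 21348 = 752, probability 752/22100 = 188/5525.

188/5525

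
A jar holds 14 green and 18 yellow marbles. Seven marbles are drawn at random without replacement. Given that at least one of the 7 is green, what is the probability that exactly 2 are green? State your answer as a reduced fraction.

833/3562

Work in counts. Selections with at least one green: C(32,7) − C(18,7) = 3365856 − 31824 = 3334032.
Of those, selections where exactly 2 are green: C(14,2)·C(18,5) = 91·8568 = 779688.
Conditional probability = 779688/3334032 = 833/3562.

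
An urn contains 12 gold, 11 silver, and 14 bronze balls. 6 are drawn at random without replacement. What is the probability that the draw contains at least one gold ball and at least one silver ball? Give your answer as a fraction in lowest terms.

There are C(37,6) = 2324784 possible draws.
By inclusion-exclusion on the complements, draws missing all gold or all silver: C(25,6) + C(26,6) − C(14,6) = 177100 + 230230 − 3003 = 404327.
So draws with at least one of each: 2324784 − 404327 = 1920457, probability 1920457/2324784 = 24941/30192.

24941/30192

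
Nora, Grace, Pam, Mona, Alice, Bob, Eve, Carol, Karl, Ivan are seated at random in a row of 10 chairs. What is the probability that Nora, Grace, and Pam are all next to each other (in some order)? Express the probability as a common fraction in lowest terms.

1/15

There are 10! = 3628800 arrangements.
Treat the three as one block: 8! placements × 3! orders within the block = 40320·6 = 241920.
Probability = 241920/3628800 = 1/15.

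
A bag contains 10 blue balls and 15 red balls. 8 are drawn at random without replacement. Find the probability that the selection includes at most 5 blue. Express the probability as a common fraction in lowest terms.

23504/24035

There are C(25,8) = 1081575 ways to choose the 8.
Count the complement (more than 5 blue): C(10,6)·C(15,2) + C(10,7)·C(15,1) + C(10,8)·C(15,0) = 22050 + 1800 + 45 = 23895.
Probability = 1 − 23895/1081575 = 1057680/1081575 = 23504/24035.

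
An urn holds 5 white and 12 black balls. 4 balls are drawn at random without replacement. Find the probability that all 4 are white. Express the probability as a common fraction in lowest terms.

There are C(17,4) = 2380 possible selections.
Selections with all white: C(5,4) = 5.
Probability = 5/2380 = 1/476.

1/476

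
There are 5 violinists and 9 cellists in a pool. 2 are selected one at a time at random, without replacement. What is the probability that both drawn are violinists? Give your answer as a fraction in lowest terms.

10/91

Multiply the conditional probabilities at each draw: 5/14 · 4/13 = 20/182 = 10/91.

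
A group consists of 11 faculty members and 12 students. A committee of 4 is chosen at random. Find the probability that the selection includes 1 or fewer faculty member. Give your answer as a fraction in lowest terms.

There are C(23,4) = 8855 ways to choose the 4.
Favorable selections (1 or fewer faculty member): C(11,0)·C(12,4) + C(11,1)·C(12,3) = 495 + 2420 = 2915.
Probability = 2915/8855 = 53/161.

53/161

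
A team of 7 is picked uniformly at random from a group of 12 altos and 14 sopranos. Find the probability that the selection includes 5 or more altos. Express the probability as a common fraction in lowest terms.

There are C(26,7) = 657800 ways to choose the 7.
Favorable selections (5 or more altos): C(12,5)·C(14,2) + C(12,6)·C(14,1) + C(12,7)·C(14,0) = 72072 + 12936 + 792 = 85800.
Probability = 85800/657800 = 3/23.

3/23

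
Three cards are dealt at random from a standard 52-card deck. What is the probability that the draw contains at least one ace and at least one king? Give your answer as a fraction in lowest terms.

There are C(52,3) = 22100 possible draws.
By inclusion-exclusion on the complements, draws missing all aces or all kings: C(48,3) + C(48,3) − C(44,3) = 17296 + 17296 − 13244 = 21348.
So draws with at least one of each: 22100 − 21348 = 752, probability 752/22100 = 188/5525.

188/5525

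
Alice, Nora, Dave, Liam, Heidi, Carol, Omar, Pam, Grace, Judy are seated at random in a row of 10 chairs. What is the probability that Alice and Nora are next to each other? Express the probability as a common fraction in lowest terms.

1/5

There are 10! = 3628800 arrangements.
Treat Alice and Nora as a block: 9! arrangements of the blocks × 2 orders within the block = 2·362880 = 725760.
Probability = 725760/3628800 = 1/5.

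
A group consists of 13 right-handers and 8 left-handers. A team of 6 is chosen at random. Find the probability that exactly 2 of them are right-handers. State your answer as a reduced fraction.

The sample space is all 6-subsets of the 21: C(21,6) = 54264.
Selections with exactly 2 right-handers: choose 2 of the 13 right-handers and 4 of the 8 left-handers, C(13,2)·C(8,4) = 78·70 = 5460.
Probability = 5460/54264 = 65/646.

65/646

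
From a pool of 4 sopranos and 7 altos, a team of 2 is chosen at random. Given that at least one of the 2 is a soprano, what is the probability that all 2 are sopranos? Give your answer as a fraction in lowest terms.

Work in counts. Selections with at least one soprano: C(11,2) − C(7,2) = 55 − 21 = 34.
Of those, selections where all 2 are sopranos: C(4,2) = 6.
Conditional probability = 6/34 = 3/17.

3/17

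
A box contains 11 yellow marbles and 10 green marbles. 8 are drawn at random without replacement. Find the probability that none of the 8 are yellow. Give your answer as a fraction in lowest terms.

1/4522

There are C(21,8) = 203490 possible selections.
Selections with no yellow (all green): C(10,8) = 45.
Probability = 45/203490 = 1/4522.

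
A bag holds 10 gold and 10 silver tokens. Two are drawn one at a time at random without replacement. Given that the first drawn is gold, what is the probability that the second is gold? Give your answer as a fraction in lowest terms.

After removing one gold, 19 remain: 9 gold and 10 silver.
So the probability the next is gold is 9/19.

9/19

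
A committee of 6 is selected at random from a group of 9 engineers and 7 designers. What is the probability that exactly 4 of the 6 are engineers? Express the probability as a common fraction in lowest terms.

The sample space is all 6-subsets of the 16: C(16,6) = 8008.
Selections with exactly 4 engineers: choose 4 of the 9 engineers and 2 of the 7 designers, C(9,4)·C(7,2) = 126·21 = 2646.
Probability = 2646/8008 = 189/572.

189/572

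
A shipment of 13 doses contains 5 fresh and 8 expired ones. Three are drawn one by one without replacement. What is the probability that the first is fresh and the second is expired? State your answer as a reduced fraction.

10/39

Multiply the conditional probabilities at each draw: 5/13 · 8/12 = 40/156 = 10/39.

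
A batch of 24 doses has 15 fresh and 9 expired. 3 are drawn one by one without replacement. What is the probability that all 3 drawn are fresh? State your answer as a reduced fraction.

Multiply the conditional probabilities at each draw: 15/24 · 14/23 · 13/22 = 2730/12144 = 455/2024.

455/2024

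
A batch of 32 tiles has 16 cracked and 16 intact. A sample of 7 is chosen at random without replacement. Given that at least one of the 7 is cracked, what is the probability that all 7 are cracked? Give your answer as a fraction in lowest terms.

Work in counts. Selections with at least one cracked: C(32,7) − C(16,7) = 3365856 − 11440 = 3354416.
Of those, selections where all 7 are cracked: C(16,7) = 11440.
Conditional probability = 11440/3354416 = 55/16127.

55/16127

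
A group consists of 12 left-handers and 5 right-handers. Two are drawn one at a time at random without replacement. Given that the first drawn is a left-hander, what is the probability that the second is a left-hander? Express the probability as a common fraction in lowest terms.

11/16

After removing one left-hander, 16 remain: 11 left-handers and 5 right-handers.
So the probability the next is a left-hander is 11/16.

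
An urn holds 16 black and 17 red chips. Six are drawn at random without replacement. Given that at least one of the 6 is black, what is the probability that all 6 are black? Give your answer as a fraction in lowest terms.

Work in counts. Selections with at least one black: C(33,6) − C(17,6) = 1107568 − 12376 = 1095192.
Of those, selections where all 6 are black: C(16,6) = 8008.
Conditional probability = 8008/1095192 = 143/19557.

143/19557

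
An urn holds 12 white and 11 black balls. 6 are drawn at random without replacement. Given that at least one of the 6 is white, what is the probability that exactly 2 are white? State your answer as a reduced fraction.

44/203

Work in counts. Selections with at least one white: C(23,6) − C(11,6) = 100947 − 462 = 100485.
Of those, selections where exactly 2 are white: C(12,2)·C(11,4) = 66·330 = 21780.
Conditional probability = 21780/100485 = 44/203.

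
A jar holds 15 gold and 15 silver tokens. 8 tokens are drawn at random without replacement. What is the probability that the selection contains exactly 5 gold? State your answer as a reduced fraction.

There are C(30,8) = 5852925 ways to choose 8 from 30.
Selections with exactly 5 gold: choose 5 of the 15 gold and 3 of the 15 silver, C(15,5)·C(15,3) = 3003·455 = 1366365.
Probability = 1366365/5852925 = 7007/30015.

7007/30015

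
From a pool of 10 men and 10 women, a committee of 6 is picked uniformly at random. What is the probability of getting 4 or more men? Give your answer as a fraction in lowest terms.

203/646

There are C(20,6) = 38760 ways to choose the 6.
Favorable selections (4 or more men): C(10,4)·C(10,2) + C(10,5)·C(10,1) + C(10,6)·C(10,0) = 9450 + 2520 + 210 = 12180.
Probability = 12180/38760 = 203/646.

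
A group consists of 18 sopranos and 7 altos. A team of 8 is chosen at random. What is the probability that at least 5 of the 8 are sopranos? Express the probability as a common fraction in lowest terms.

4250/4807

There are C(25,8) = 1081575 ways to choose the 8.
Favorable selections (at least 5 sopranos): C(18,5)·C(7,3) + C(18,6)·C(7,2) + C(18,7)·C(7,1) + C(18,8)·C(7,0) = 299880 + 389844 + 222768 + 43758 = 956250.
Probability = 956250/1081575 = 4250/4807.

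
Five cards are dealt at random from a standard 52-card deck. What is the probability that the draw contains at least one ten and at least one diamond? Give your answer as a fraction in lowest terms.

There are C(52,5) = 2598960 possible draws.
By inclusion-exclusion on the complements, draws missing all tens or all diamonds: C(48,5) + C(39,5) − C(36,5) = 1712304 + 575757 − 376992 = 1911069.
So draws with at least one of each: 2598960 − 1911069 = 687891, probability 687891/2598960 = 229297/866320.

229297/866320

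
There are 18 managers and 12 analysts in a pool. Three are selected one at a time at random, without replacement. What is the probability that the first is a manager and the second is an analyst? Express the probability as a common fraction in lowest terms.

36/145

Multiply the conditional probabilities at each draw: 18/30 · 12/29 = 216/870 = 36/145.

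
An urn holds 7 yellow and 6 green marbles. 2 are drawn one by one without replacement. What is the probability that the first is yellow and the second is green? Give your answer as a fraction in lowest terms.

Multiply the conditional probabilities at each draw: 7/13 · 6/12 = 42/156 = 7/26.

7/26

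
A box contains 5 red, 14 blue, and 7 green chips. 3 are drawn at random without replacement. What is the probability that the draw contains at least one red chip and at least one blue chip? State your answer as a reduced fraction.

There are C(26,3) = 2600 possible draws.
By inclusion-exclusion on the complements, draws missing all red or all blue: C(21,3) + C(12,3) − C(7,3) = 1330 + 220 − 35 = 1515.
So draws with at least one of each: 2600 − 1515 = 1085, probability 1085/2600 = 217/520.

217/520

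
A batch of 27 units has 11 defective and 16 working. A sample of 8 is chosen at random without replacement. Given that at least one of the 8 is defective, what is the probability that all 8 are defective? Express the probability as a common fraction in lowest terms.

1/13377

Work in counts. Selections with at least one defective: C(27,8) − C(16,8) = 2220075 − 12870 = 2207205.
Of those, selections where all 8 are defective: C(11,8) = 165.
Conditional probability = 165/2207205 = 1/13377.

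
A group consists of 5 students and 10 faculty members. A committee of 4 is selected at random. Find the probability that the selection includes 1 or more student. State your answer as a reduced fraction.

11/13

There are C(15,4) = 1365 ways to choose the 4.
Favorable selections (1 or more student): C(5,1)·C(10,3) + C(5,2)·C(10,2) + C(5,3)·C(10,1) + C(5,4)·C(10,0) = 600 + 450 + 100 + 5 = 1155.
Probability = 1155/1365 = 11/13.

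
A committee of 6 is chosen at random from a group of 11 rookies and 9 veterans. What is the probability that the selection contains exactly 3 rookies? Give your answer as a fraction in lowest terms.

231/646

There are C(20,6) = 38760 ways to choose 6 from 20.
Selections with exactly 3 rookies: choose 3 of the 11 rookies and 3 of the 9 veterans, C(11,3)·C(9,3) = 165·84 = 13860.
Probability = 13860/38760 = 231/646.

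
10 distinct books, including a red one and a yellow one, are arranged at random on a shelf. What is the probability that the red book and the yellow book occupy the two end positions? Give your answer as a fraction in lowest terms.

There are 10! = 3628800 arrangements.
Place the red book and the yellow book at the ends in 2 ways, arrange the remaining 8 in 8! = 40320 ways: 2·40320 = 80640.
Probability = 80640/3628800 = 1/45.

1/45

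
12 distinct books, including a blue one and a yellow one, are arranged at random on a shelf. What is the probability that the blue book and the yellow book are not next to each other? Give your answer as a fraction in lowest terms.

5/6

There are 12! = 479001600 arrangements.
Arrangements with the blue book and the yellow book adjacent: 2·11! = 79833600.
So not adjacent: 479001600 − 79833600 = 399168000, probability 399168000/479001600 = 5/6.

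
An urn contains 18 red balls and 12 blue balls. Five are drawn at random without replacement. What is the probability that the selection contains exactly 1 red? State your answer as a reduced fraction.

The sample space is all 5-subsets of the 30: C(30,5) = 142506.
Selections with exactly 1 red: choose 1 of the 18 red and 4 of the 12 blue, C(18,1)·C(12,4) = 18·495 = 8910.
Probability = 8910/142506 = 165/2639.

165/2639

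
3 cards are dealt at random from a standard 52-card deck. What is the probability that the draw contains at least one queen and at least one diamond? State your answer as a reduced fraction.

There are C(52,3) = 22100 possible draws.
By inclusion-exclusion on the complements, draws missing all queens or all diamonds: C(48,3) + C(39,3) − C(36,3) = 17296 + 9139 − 7140 = 19295.
So draws with at least one of each: 22100 − 19295 = 2805, probability 2805/22100 = 33/260.

33/260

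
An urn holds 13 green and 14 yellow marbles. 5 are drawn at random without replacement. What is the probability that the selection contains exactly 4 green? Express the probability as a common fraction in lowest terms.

77/621

Total number of selections: C(27,5) = 80730.
Selections with exactly 4 green: choose 4 of the 13 green and 1 of the 14 yellow, C(13,4)·C(14,1) = 715·14 = 10010.
Probability = 10010/80730 = 77/621.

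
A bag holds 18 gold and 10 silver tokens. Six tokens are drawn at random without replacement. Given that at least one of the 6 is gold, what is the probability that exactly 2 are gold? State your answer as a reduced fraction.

Work in counts. Selections with at least one gold: C(28,6) − C(10,6) = 376740 − 210 = 376530.
Of those, selections where exactly 2 are gold: C(18,2)·C(10,4) = 153·210 = 32130.
Conditional probability = 32130/376530 = 153/1793.

153/1793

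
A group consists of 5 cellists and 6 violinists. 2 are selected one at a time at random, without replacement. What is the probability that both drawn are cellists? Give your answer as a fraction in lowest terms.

Multiply the conditional probabilities at each draw: 5/11 · 4/10 = 20/110 = 2/11.

2/11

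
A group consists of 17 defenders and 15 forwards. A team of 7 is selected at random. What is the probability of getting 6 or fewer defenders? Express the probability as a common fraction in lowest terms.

32177/32364

Total selections: C(32,7) = 3365856.
Favorable selections (6 or fewer defenders): C(17,0)·C(15,7) + C(17,1)·C(15,6) + C(17,2)·C(15,5) + C(17,3)·C(15,4) + C(17,4)·C(15,3) + C(17,5)·C(15,2) + C(17,6)·C(15,1) = 6435 + 85085 + 408408 + 928200 + 1082900 + 649740 + 185640 = 3346408.
Probability = 3346408/3365856 = 32177/32364.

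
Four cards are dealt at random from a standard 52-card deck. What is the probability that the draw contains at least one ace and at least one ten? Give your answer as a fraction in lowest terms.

1332/20825

There are C(52,4) = 270725 possible draws.
By inclusion-exclusion on the complements, draws missing all aces or all tens: C(48,4) + C(48,4) − C(44,4) = 194580 + 194580 − 135751 = 253409.
So draws with at least one of each: 270725 − 253409 = 17316, probability 17316/270725 = 1332/20825.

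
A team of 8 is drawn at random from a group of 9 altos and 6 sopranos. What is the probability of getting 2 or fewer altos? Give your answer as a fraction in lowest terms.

Total selections: C(15,8) = 6435.
Favorable selections (2 or fewer altos): C(9,2)·C(6,6) = 36.
Probability = 36/6435 = 4/715.

4/715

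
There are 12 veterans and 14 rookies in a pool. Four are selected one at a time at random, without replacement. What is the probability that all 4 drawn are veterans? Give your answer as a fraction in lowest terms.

Multiply the conditional probabilities at each draw: 12/26 · 11/25 · 10/24 · 9/23 = 11880/358800 = 99/2990.

99/2990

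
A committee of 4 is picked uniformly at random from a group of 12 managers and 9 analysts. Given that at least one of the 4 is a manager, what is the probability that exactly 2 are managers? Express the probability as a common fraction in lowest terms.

88/217

Work in counts. Selections with at least one manager: C(21,4) − C(9,4) = 5985 − 126 = 5859.
Of those, selections where exactly 2 are managers: C(12,2)·C(9,2) = 66·36 = 2376.
Conditional probability = 2376/5859 = 88/217.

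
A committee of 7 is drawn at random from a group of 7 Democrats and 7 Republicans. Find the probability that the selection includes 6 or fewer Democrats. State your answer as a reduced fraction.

There are C(14,7) = 3432 ways to choose the 7.
Favorable selections (6 or fewer Democrats): C(7,0)·C(7,7) + C(7,1)·C(7,6) + C(7,2)·C(7,5) + C(7,3)·C(7,4) + C(7,4)·C(7,3) + C(7,5)·C(7,2) + C(7,6)·C(7,1) = 1 + 49 + 441 + 1225 + 1225 + 441 + 49 = 3431.
Probability = 3431/3432.

3431/3432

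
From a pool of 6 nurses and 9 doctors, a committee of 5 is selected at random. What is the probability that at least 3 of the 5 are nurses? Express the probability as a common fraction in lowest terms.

Total selections: C(15,5) = 3003.
Favorable selections (at least 3 nurses): C(6,3)·C(9,2) + C(6,4)·C(9,1) + C(6,5)·C(9,0) = 720 + 135 + 6 = 861.
Probability = 861/3003 = 41/143.

41/143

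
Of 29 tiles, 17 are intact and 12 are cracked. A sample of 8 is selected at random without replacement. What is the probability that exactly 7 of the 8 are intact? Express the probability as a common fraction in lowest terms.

544/10005

The sample space is all 8-subsets of the 29: C(29,8) = 4292145.
Selections with exactly 7 intact: choose 7 of the 17 intact and 1 of the 12 cracked, C(17,7)·C(12,1) = 19448·12 = 233376.
Probability = 233376/4292145 = 544/10005.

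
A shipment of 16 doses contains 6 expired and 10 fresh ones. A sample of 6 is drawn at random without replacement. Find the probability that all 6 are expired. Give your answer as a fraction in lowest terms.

There are C(16,6) = 8008 possible selections.
Selections with all expired: C(6,6) = 1.
Probability = 1/8008.

1/8008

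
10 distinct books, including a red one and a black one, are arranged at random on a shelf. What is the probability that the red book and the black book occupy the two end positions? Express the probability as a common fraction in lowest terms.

There are 10! = 3628800 arrangements.
Place the red book and the black book at the ends in 2 ways, arrange the remaining 8 in 8! = 40320 ways: 2·40320 = 80640.
Probability = 80640/3628800 = 1/45.

1/45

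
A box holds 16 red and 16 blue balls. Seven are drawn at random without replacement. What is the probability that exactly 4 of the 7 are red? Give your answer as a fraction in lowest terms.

2450/8091

Total number of selections: C(32,7) = 3365856.
Selections with exactly 4 red: choose 4 of the 16 red and 3 of the 16 blue, C(16,4)·C(16,3) = 1820·560 = 1019200.
Probability = 1019200/3365856 = 2450/8091.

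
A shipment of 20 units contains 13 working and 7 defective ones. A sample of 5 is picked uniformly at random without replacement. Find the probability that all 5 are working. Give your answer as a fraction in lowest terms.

429/5168

There are C(20,5) = 15504 possible selections.
Selections with all working: C(13,5) = 1287.
Probability = 1287/15504 = 429/5168.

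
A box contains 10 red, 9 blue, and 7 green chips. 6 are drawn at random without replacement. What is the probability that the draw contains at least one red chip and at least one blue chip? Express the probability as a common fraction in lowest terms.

29979/32890

There are C(26,6) = 230230 possible draws.
By inclusion-exclusion on the complements, draws missing all red or all blue: C(16,6) + C(17,6) − C(7,6) = 8008 + 12376 − 7 = 20377.
So draws with at least one of each: 230230 − 20377 = 209853, probability 209853/230230 = 29979/32890.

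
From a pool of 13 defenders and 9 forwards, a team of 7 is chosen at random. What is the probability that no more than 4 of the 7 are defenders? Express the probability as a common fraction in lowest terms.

811/1292

Total selections: C(22,7) = 170544.
Count the complement (more than 4 defenders): C(13,5)·C(9,2) + C(13,6)·C(9,1) + C(13,7)·C(9,0) = 46332 + 15444 + 1716 = 63492.
Probability = 1 − 63492/170544 = 107052/170544 = 811/1292.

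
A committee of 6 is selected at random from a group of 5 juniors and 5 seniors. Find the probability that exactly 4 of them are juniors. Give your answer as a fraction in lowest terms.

There are C(10,6) = 210 ways to choose 6 from 10.
Selections with exactly 4 juniors: choose 4 of the 5 juniors and 2 of the 5 seniors, C(5,4)·C(5,2) = 5·10 = 50.
Probability = 50/210 = 5/21.

5/21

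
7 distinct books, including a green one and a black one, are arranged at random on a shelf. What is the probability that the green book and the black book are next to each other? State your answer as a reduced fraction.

There are 7! = 5040 arrangements.
Treat the green book and the black book as a block: 6! arrangements of the blocks × 2 orders within the block = 2·720 = 1440.
Probability = 1440/5040 = 2/7.

2/7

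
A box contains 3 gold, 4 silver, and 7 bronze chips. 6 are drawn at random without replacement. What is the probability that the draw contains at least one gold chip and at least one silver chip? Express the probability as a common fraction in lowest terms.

There are C(14,6) = 3003 possible draws.
By inclusion-exclusion on the complements, draws missing all gold or all silver: C(11,6) + C(10,6) − C(7,6) = 462 + 210 − 7 = 665.
So draws with at least one of each: 3003 − 665 = 2338, probability 2338/3003 = 334/429.

334/429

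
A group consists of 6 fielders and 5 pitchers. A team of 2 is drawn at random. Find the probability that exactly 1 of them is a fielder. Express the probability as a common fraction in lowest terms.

There are C(11,2) = 55 ways to choose 2 from 11.
Selections with exactly 1 fielder: choose 1 of the 6 fielders and 1 of the 5 pitchers, C(6,1)·C(5,1) = 6·5 = 30.
Probability = 30/55 = 6/11.

6/11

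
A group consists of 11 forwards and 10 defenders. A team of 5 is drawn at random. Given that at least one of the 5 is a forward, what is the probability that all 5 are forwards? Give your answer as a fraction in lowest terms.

2/87

Work in counts. Selections with at least one forward: C(21,5) − C(10,5) = 20349 − 252 = 20097.
Of those, selections where all 5 are forwards: C(11,5) = 462.
Conditional probability = 462/20097 = 2/87.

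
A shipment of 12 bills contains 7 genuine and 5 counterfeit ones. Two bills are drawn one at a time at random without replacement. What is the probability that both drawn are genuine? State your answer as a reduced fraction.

7/22

Multiply the conditional probabilities at each draw: 7/12 · 6/11 = 42/132 = 7/22.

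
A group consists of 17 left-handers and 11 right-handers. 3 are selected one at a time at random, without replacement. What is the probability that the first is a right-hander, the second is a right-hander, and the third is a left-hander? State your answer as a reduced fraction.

935/9828

Multiply the conditional probabilities at each draw: 11/28 · 10/27 · 17/26 = 1870/19656 = 935/9828.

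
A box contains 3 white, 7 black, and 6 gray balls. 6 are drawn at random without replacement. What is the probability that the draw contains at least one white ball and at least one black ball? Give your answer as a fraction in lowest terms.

There are C(16,6) = 8008 possible draws.
By inclusion-exclusion on the complements, draws missing all white or all black: C(13,6) + C(9,6) − C(6,6) = 1716 + 84 − 1 = 1799.
So draws with at least one of each: 8008 − 1799 = 6209, probability 6209/8008 = 887/1144.

887/1144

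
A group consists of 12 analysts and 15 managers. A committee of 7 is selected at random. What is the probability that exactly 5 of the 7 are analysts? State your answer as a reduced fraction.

Total number of selections: C(27,7) = 888030.
Selections with exactly 5 analysts: choose 5 of the 12 analysts and 2 of the 15 managers, C(12,5)·C(15,2) = 792·105 = 83160.
Probability = 83160/888030 = 28/299.

28/299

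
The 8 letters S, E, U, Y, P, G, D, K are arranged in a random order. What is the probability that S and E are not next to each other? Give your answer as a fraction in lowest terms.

3/4

There are 8! = 40320 arrangements.
Arrangements with S and E adjacent: 2·7! = 10080.
So not adjacent: 40320 − 10080 = 30240, probability 30240/40320 = 3/4.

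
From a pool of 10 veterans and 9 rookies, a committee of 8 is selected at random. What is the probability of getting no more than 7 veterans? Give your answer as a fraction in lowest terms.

8393/8398

Total selections: C(19,8) = 75582.
The complement is exactly 8 veterans: C(10,8)·C(9,0) = 45.
Probability = 1 − 45/75582 = 75537/75582 = 8393/8398.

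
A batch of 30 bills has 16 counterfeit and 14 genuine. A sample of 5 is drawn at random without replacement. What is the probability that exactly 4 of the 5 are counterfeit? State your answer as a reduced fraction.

140/783

Total number of selections: C(30,5) = 142506.
Selections with exactly 4 counterfeit: choose 4 of the 16 counterfeit and 1 of the 14 genuine, C(16,4)·C(14,1) = 1820·14 = 25480.
Probability = 25480/142506 = 140/783.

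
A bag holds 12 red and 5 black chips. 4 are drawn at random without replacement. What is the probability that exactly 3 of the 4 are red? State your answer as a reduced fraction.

55/119

There are C(17,4) = 2380 ways to choose 4 from 17.
Selections with exactly 3 red: choose 3 of the 12 red and 1 of the 5 black, C(12,3)·C(5,1) = 220·5 = 1100.
Probability = 1100/2380 = 55/119.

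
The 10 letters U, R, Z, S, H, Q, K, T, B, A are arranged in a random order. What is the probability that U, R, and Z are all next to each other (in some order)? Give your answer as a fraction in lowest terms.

There are 10! = 3628800 arrangements.
Treat the three as one block: 8! placements × 3! orders within the block = 40320·6 = 241920.
Probability = 241920/3628800 = 1/15.

1/15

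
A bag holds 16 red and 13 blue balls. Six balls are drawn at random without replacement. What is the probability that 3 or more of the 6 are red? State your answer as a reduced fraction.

Total selections: C(29,6) = 475020.
Count the complement (fewer than 3 red): C(16,0)·C(13,6) + C(16,1)·C(13,5) + C(16,2)·C(13,4) = 1716 + 20592 + 85800 = 108108.
Probability = 1 − 108108/475020 = 366912/475020 = 112/145.

112/145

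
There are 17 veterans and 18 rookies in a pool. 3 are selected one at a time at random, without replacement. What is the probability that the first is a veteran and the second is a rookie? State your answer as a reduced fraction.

9/35

Multiply the conditional probabilities at each draw: 17/35 · 18/34 = 306/1190 = 9/35.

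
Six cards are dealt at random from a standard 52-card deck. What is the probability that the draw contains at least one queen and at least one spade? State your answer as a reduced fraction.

There are C(52,6) = 20358520 possible draws.
By inclusion-exclusion on the complements, draws missing all queens or all spades: C(48,6) + C(39,6) − C(36,6) = 12271512 + 3262623 − 1947792 = 13586343.
So draws with at least one of each: 20358520 − 13586343 = 6772177, probability 6772177/20358520.

6772177/20358520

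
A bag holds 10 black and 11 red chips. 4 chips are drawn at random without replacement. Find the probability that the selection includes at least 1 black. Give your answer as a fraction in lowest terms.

377/399

There are C(21,4) = 5985 ways to choose the 4.
Favorable selections (at least 1 black): C(10,1)·C(11,3) + C(10,2)·C(11,2) + C(10,3)·C(11,1) + C(10,4)·C(11,0) = 1650 + 2475 + 1320 + 210 = 5655.
Probability = 5655/5985 = 377/399.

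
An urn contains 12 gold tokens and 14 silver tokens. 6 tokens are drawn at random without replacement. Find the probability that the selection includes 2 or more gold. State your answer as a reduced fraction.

There are C(26,6) = 230230 ways to choose the 6.
Favorable selections (2 or more gold): C(12,2)·C(14,4) + C(12,3)·C(14,3) + C(12,4)·C(14,2) + C(12,5)·C(14,1) + C(12,6)·C(14,0) = 66066 + 80080 + 45045 + 11088 + 924 = 203203.
Probability = 203203/230230 = 203/230.

203/230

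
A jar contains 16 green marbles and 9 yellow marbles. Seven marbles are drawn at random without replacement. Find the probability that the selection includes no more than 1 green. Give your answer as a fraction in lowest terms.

3/1045

There are C(25,7) = 480700 ways to choose the 7.
Favorable selections (no more than 1 green): C(16,0)·C(9,7) + C(16,1)·C(9,6) = 36 + 1344 = 1380.
Probability = 1380/480700 = 3/1045.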